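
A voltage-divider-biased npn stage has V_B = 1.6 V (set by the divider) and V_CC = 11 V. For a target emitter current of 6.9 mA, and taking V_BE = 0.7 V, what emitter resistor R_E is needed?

R_E ≈ 0.13 kΩ

V_E = V_B − V_BE = 1.6 − 0.7 = 0.9 V.
R_E = V_E / I_E = 0.9 / 6.9 = 0.13 kΩ.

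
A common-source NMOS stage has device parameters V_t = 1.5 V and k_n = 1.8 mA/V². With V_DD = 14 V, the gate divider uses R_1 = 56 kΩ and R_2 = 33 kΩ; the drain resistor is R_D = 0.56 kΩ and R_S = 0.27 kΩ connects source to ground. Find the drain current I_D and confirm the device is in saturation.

I_D ≈ 5 mA

V_G = V_DD·R_2/(R_1+R_2) = 14×33/89 = 5.19 V.
Assume saturation: I_D = (k_n/2)(V_GS − V_t)² with V_GS = V_G − I_D·R_S = 5.19 − 0.27·I_D.
Substituting gives 0.0656·I_D² − 2.79·I_D + 12.3 = 0, with roots I_D = 4.97 or 37.6 mA.
The root I_D = 37.6 mA gives V_GS = -4.96 V ≤ V_t, so take I_D = 4.97 mA.
Then V_GS = 3.85 V and V_DS = V_DD − I_D(R_D+R_S) = 14 − 4.97×0.83 = 9.88 V.
Saturation requires V_DS ≥ V_GS − V_t = 2.35 V; 9.88 ≥ 2.35 ✓.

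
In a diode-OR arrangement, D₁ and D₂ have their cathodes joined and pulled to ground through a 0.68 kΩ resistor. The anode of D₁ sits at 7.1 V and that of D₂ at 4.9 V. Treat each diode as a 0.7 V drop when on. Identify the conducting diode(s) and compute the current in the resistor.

Only D₁ conducts; I_R ≈ 9.4 mA

Assume both conduct. Then node N would need to be at both 7.1−0.7 = 6.4 V and 4.9−0.7 = 4.2 V, which is impossible.
Assume only D₁ conducts: V_N = 7.1 − 0.7 = 6.4 V, so I_R = 6.4/0.68 = 9.41 mA.
Check D₂: its anode-to-cathode voltage is 4.9 − 6.4 = -1.5 V < 0.7 V, so it is off. The assumption is consistent.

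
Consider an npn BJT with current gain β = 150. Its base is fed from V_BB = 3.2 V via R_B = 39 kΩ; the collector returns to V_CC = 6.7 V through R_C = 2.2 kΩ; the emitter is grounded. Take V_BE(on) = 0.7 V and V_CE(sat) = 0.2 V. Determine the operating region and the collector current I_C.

Assume active: I_B = (3.2 − 0.7)/39 = 0.0641 mA, giving I_C = β·I_B = 9.62 mA.
But then V_CE = 6.7 − 9.62×2.2 = -14.5 V < V_CE(sat) = 0.2 V — impossible in the active region.
So the transistor is saturated. With V_CE = 0.2 V, I_C = (V_CC − 0.2)/R_C = 6.5/2.2 = 2.95 mA.
Check: β·I_B = 9.62 mA > I_C = 2.95 mA, confirming saturation.

saturation; I_C ≈ 3 mA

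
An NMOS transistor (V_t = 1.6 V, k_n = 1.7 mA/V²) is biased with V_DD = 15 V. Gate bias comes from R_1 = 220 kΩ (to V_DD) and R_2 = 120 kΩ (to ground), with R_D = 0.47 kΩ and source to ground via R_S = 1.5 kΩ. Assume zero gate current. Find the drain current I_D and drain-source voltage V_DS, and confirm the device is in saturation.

I_D ≈ 1.6 mA, V_DS ≈ 12 V

V_G = V_DD·R_2/(R_1+R_2) = 15×120/340 = 5.29 V.
Assume saturation: I_D = (k_n/2)(V_GS − V_t)² with V_GS = V_G − I_D·R_S = 5.29 − 1.5·I_D.
Substituting gives 1.91·I_D² − 10.4·I_D + 11.6 = 0, with roots I_D = 1.56 or 3.89 mA.
The root I_D = 3.89 mA gives V_GS = -0.539 V ≤ V_t, so take I_D = 1.56 mA.
Then V_GS = 2.95 V and V_DS = V_DD − I_D(R_D+R_S) = 15 − 1.56×1.97 = 11.9 V.
Saturation requires V_DS ≥ V_GS − V_t = 1.35 V; 11.9 ≥ 1.35 ✓.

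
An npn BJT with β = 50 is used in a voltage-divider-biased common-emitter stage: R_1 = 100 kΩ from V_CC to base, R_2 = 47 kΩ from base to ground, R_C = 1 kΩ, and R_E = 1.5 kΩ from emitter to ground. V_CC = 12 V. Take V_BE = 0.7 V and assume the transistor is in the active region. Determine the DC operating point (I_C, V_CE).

Thevenize the base divider: V_Th = V_CC·R_2/(R_1+R_2) = 12×47/147 = 3.84 V, R_Th = R_1‖R_2 = 32 kΩ.
Base-emitter loop: V_Th = I_B·R_Th + V_BE + (β+1)I_B·R_E, so I_B = (3.84 − 0.7) / (32 + 51×1.5) = 0.0289 mA.
I_C = β·I_B = 50×0.0289 = 1.45 mA, and I_E = (β+1)I_B = 1.47 mA.
V_CE = V_CC − I_C·R_C − I_E·R_E = 12 − 1.45×1 − 1.47×1.5 = 8.34 V.
V_CE = 8.34 V > 0.2 V confirms active-region operation.

I_C ≈ 1.4 mA, V_CE ≈ 8.3 V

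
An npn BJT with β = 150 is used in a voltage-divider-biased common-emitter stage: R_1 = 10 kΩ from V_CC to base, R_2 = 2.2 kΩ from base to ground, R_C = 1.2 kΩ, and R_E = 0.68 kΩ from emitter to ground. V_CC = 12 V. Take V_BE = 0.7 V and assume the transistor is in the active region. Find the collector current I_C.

Thevenize the base divider: V_Th = V_CC·R_2/(R_1+R_2) = 12×2.2/12.2 = 2.16 V, R_Th = R_1‖R_2 = 1.8 kΩ.
Base-emitter loop: V_Th = I_B·R_Th + V_BE + (β+1)I_B·R_E, so I_B = (2.16 − 0.7) / (1.8 + 151×0.68) = 0.014 mA.
I_C = β·I_B = 150×0.014 = 2.1 mA, and I_E = (β+1)I_B = 2.12 mA.
V_CE = V_CC − I_C·R_C − I_E·R_E = 12 − 2.1×1.2 − 2.12×0.68 = 8.04 V.
V_CE = 8.04 V > 0.2 V confirms active-region operation.

I_C ≈ 2.1 mA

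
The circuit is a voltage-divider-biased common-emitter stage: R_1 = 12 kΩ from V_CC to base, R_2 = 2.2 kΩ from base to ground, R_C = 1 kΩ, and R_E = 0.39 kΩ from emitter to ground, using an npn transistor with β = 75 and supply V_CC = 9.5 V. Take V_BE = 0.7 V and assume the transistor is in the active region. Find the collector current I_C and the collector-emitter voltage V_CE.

I_C ≈ 1.8 mA, V_CE ≈ 6.9 V

Thevenize the base divider: V_Th = V_CC·R_2/(R_1+R_2) = 9.5×2.2/14.2 = 1.47 V, R_Th = R_1‖R_2 = 1.86 kΩ.
Base-emitter loop: V_Th = I_B·R_Th + V_BE + (β+1)I_B·R_E, so I_B = (1.47 − 0.7) / (1.86 + 76×0.39) = 0.0245 mA.
I_C = β·I_B = 75×0.0245 = 1.84 mA, and I_E = (β+1)I_B = 1.86 mA.
V_CE = V_CC − I_C·R_C − I_E·R_E = 9.5 − 1.84×1 − 1.86×0.39 = 6.94 V.
V_CE = 6.94 V > 0.2 V confirms active-region operation.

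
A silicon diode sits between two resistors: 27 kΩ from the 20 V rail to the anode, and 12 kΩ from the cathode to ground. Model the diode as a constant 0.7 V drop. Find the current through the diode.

The two resistors are in series with the diode, so KVL gives 20 = I·27 + 0.7 + I·12.
I = (20 − 0.7) / (27 + 12) kΩ = 19.3 / 39 = 0.495 mA.

I ≈ 0.49 mA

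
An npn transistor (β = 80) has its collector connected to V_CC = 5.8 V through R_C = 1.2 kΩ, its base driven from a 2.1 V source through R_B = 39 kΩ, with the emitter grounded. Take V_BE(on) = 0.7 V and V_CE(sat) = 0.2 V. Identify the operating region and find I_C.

active; I_C ≈ 2.9 mA

Assume active. Base-emitter loop: I_B = (V_BB − V_BE)/R_B = (2.1 − 0.7)/39 = 0.0359 mA.
I_C = β·I_B = 80×0.0359 = 2.87 mA.
V_CE = V_CC − I_C·R_C = 5.8 − 2.87×1.2 = 2.35 V > V_CE(sat), so the active-region assumption holds.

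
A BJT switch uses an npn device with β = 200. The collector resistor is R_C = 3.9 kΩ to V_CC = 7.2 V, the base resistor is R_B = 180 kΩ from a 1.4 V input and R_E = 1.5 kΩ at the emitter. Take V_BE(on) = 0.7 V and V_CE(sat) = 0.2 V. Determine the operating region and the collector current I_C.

active; I_C ≈ 0.29 mA

Assume active. Base-emitter loop: I_B = (V_BB − V_BE)/(R_B + (β+1)R_E) = (1.4 − 0.7)/(180 + 201×1.5) = 0.00145 mA.
I_C = β·I_B = 200×0.00145 = 0.291 mA.
V_CE = V_CC − I_C·R_C − I_E·R_E = 7.2 − 0.291×3.9 − 0.292×1.5 = 5.63 V > V_CE(sat), so the active-region assumption holds.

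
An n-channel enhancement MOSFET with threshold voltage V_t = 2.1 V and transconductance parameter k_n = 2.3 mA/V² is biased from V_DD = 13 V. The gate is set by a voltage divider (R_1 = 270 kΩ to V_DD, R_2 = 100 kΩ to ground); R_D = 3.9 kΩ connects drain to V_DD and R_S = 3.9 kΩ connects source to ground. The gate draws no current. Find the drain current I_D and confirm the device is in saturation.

V_G = V_DD·R_2/(R_1+R_2) = 13×100/370 = 3.51 V.
Assume saturation: I_D = (k_n/2)(V_GS − V_t)² with V_GS = V_G − I_D·R_S = 3.51 − 3.9·I_D.
Substituting gives 17.5·I_D² − 13.7·I_D + 2.3 = 0, with roots I_D = 0.244 or 0.538 mA.
The root I_D = 0.538 mA gives V_GS = 1.42 V ≤ V_t, so take I_D = 0.244 mA.
Then V_GS = 2.56 V and V_DS = V_DD − I_D(R_D+R_S) = 13 − 0.244×7.8 = 11.1 V.
Saturation requires V_DS ≥ V_GS − V_t = 0.461 V; 11.1 ≥ 0.461 ✓.

I_D ≈ 0.24 mA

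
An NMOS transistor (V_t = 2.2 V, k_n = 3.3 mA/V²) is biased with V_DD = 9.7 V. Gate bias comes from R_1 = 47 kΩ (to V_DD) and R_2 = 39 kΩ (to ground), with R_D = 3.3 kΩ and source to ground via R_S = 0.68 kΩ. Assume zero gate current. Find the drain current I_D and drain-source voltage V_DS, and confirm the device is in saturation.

V_G = V_DD·R_2/(R_1+R_2) = 9.7×39/86 = 4.4 V.
Assume saturation: I_D = (k_n/2)(V_GS − V_t)² with V_GS = V_G − I_D·R_S = 4.4 − 0.68·I_D.
Substituting gives 0.763·I_D² − 5.93·I_D + 7.98 = 0, with roots I_D = 1.73 or 6.05 mA.
The root I_D = 6.05 mA gives V_GS = 0.285 V ≤ V_t, so take I_D = 1.73 mA.
Then V_GS = 3.22 V and V_DS = V_DD − I_D(R_D+R_S) = 9.7 − 1.73×3.98 = 2.82 V.
Saturation requires V_DS ≥ V_GS − V_t = 1.02 V; 2.82 ≥ 1.02 ✓.

I_D ≈ 1.7 mA, V_DS ≈ 2.8 V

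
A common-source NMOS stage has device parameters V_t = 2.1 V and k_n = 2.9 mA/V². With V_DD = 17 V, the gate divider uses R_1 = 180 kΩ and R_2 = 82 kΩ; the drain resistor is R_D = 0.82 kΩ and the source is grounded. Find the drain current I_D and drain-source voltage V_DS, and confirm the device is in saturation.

I_D ≈ 15 mA, V_DS ≈ 4.7 V

V_G = V_DD·R_2/(R_1+R_2) = 17×82/262 = 5.32 V. With the source grounded, V_GS = V_G = 5.32 V.
Assume saturation: I_D = (k_n/2)(V_GS − V_t)² = (2.9/2)×(5.32 − 2.1)² = 1.45×3.22² = 15 mA.
V_DS = V_DD − I_D·R_D = 17 − 15×0.82 = 4.67 V.
Saturation requires V_DS ≥ V_GS − V_t = 3.22 V; 4.67 ≥ 3.22 ✓.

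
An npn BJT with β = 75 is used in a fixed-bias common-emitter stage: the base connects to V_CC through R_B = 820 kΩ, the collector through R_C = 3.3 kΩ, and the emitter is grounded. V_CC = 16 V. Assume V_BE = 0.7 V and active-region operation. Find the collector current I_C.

I_C ≈ 1.4 mA

Base loop: V_CC = I_B·R_B + V_BE, so I_B = (16 − 0.7)/820 kΩ = 0.0187 mA.
In the active region I_C = β·I_B = 75 × 0.0187 = 1.4 mA.
Collector loop: V_CE = V_CC − I_C·R_C = 16 − 1.4×3.3 = 11.4 V.
Since V_CE = 11.4 V > V_CE(sat) ≈ 0.2 V, the transistor is in the active region as assumed.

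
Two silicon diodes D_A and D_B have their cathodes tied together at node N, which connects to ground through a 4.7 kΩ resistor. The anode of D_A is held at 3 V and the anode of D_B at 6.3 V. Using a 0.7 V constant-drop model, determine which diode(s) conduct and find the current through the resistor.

Only D_B conducts; I_R ≈ 1.2 mA

Assume both conduct. Then node N would need to be at both 3−0.7 = 2.3 V and 6.3−0.7 = 5.6 V, which is impossible.
Assume only D_B conducts: V_N = 6.3 − 0.7 = 5.6 V, so I_R = 5.6/4.7 = 1.19 mA.
Check D_A: its anode-to-cathode voltage is 3 − 5.6 = -2.6 V < 0.7 V, so it is off. The assumption is consistent.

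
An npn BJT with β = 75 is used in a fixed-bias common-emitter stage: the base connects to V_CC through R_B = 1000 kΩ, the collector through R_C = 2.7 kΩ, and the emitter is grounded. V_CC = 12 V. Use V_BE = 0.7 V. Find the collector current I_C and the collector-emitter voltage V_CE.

I_C ≈ 0.85 mA, V_CE ≈ 9.7 V

Base loop: V_CC = I_B·R_B + V_BE, so I_B = (12 − 0.7)/1000 kΩ = 0.0113 mA.
In the active region I_C = β·I_B = 75 × 0.0113 = 0.848 mA.
Collector loop: V_CE = V_CC − I_C·R_C = 12 − 0.848×2.7 = 9.71 V.
Since V_CE = 9.71 V > V_CE(sat) ≈ 0.2 V, the transistor is in the active region as assumed.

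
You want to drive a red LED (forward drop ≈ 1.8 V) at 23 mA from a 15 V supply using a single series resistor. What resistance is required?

R ≈ 0.57 kΩ

The resistor drops V_S − V_D = 15 − 1.8 = 13.2 V at 23 mA.
R = 13.2 V / 23 mA = 0.574 kΩ.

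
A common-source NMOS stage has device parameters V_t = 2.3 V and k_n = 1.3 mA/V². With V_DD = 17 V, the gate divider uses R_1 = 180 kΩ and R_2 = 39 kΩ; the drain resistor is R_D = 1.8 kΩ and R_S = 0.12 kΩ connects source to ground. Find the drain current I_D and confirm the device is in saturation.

I_D ≈ 0.31 mA

V_G = V_DD·R_2/(R_1+R_2) = 17×39/219 = 3.03 V.
Assume saturation: I_D = (k_n/2)(V_GS − V_t)² with V_GS = V_G − I_D·R_S = 3.03 − 0.12·I_D.
Substituting gives 0.00936·I_D² − 1.11·I_D + 0.344 = 0, with roots I_D = 0.31 or 119 mA.
The root I_D = 119 mA gives V_GS = -11.2 V ≤ V_t, so take I_D = 0.31 mA.
Then V_GS = 2.99 V and V_DS = V_DD − I_D(R_D+R_S) = 17 − 0.31×1.92 = 16.4 V.
Saturation requires V_DS ≥ V_GS − V_t = 0.69 V; 16.4 ≥ 0.69 ✓.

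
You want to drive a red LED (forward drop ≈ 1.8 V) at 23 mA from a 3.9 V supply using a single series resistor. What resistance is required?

R ≈ 0.091 kΩ

The resistor drops V_S − V_D = 3.9 − 1.8 = 2.1 V at 23 mA.
R = 2.1 V / 23 mA = 0.0913 kΩ.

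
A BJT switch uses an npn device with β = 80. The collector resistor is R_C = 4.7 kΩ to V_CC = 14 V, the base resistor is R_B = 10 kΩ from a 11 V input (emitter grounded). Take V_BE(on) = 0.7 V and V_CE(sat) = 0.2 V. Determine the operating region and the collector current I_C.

Assume active: I_B = (11 − 0.7)/10 = 1.03 mA, giving I_C = β·I_B = 82.4 mA.
But then V_CE = 14 − 82.4×4.7 = -373 V < V_CE(sat) = 0.2 V — impossible in the active region.
So the transistor is saturated. With V_CE = 0.2 V, I_C = (V_CC − 0.2)/R_C = 13.8/4.7 = 2.94 mA.
Check: β·I_B = 82.4 mA > I_C = 2.94 mA, confirming saturation.

saturation; I_C ≈ 2.9 mA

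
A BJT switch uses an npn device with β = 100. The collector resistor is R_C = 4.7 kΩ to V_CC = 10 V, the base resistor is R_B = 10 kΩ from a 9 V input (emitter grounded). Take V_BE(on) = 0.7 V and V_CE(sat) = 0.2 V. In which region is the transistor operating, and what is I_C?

Assume active: I_B = (9 − 0.7)/10 = 0.83 mA, giving I_C = β·I_B = 83 mA.
But then V_CE = 10 − 83×4.7 = -380 V < V_CE(sat) = 0.2 V — impossible in the active region.
So the transistor is saturated. With V_CE = 0.2 V, I_C = (V_CC − 0.2)/R_C = 9.8/4.7 = 2.09 mA.
Check: β·I_B = 83 mA > I_C = 2.09 mA, confirming saturation.

saturation; I_C ≈ 2.1 mA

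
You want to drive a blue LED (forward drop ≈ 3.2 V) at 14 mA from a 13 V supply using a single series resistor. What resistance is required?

R ≈ 0.7 kΩ

The resistor drops V_S − V_D = 13 − 3.2 = 9.8 V at 14 mA.
R = 9.8 V / 14 mA = 0.7 kΩ.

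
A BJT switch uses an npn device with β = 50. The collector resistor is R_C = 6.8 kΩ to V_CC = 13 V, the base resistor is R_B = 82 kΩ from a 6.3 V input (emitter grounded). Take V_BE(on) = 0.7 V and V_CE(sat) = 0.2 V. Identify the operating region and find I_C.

Assume active: I_B = (6.3 − 0.7)/82 = 0.0683 mA, giving I_C = β·I_B = 3.41 mA.
But then V_CE = 13 − 3.41×6.8 = -10.2 V < V_CE(sat) = 0.2 V — impossible in the active region.
So the transistor is saturated. With V_CE = 0.2 V, I_C = (V_CC − 0.2)/R_C = 12.8/6.8 = 1.88 mA.
Check: β·I_B = 3.41 mA > I_C = 1.88 mA, confirming saturation.

saturation; I_C ≈ 1.9 mA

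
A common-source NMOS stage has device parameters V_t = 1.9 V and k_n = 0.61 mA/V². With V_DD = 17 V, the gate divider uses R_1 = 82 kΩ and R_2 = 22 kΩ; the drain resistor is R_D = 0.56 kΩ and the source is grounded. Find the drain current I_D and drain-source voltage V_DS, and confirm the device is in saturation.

I_D ≈ 0.88 mA, V_DS ≈ 17 V

V_G = V_DD·R_2/(R_1+R_2) = 17×22/104 = 3.6 V. With the source grounded, V_GS = V_G = 3.6 V.
Assume saturation: I_D = (k_n/2)(V_GS − V_t)² = (0.61/2)×(3.6 − 1.9)² = 0.305×1.7² = 0.877 mA.
V_DS = V_DD − I_D·R_D = 17 − 0.877×0.56 = 16.5 V.
Saturation requires V_DS ≥ V_GS − V_t = 1.7 V; 16.5 ≥ 1.7 ✓.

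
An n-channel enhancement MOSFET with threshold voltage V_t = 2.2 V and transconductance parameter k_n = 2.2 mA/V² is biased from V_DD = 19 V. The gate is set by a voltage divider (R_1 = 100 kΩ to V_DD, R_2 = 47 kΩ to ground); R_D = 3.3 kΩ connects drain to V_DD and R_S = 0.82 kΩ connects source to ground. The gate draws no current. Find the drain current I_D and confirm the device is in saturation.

V_G = V_DD·R_2/(R_1+R_2) = 19×47/147 = 6.07 V.
Assume saturation: I_D = (k_n/2)(V_GS − V_t)² with V_GS = V_G − I_D·R_S = 6.07 − 0.82·I_D.
Substituting gives 0.74·I_D² − 7.99·I_D + 16.5 = 0, with roots I_D = 2.78 or 8.02 mA.
The root I_D = 8.02 mA gives V_GS = -0.5 V ≤ V_t, so take I_D = 2.78 mA.
Then V_GS = 3.79 V and V_DS = V_DD − I_D(R_D+R_S) = 19 − 2.78×4.12 = 7.53 V.
Saturation requires V_DS ≥ V_GS − V_t = 1.59 V; 7.53 ≥ 1.59 ✓.

I_D ≈ 2.8 mA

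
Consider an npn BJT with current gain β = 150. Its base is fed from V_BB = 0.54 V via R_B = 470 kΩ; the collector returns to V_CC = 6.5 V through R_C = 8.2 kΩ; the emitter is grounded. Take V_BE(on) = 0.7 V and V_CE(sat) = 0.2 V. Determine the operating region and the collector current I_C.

cutoff; I_C ≈ 0

V_BB = 0.54 V ≤ V_BE(on) = 0.7 V, so the base-emitter junction is not forward biased.
The transistor is in cutoff: I_B = I_C = 0.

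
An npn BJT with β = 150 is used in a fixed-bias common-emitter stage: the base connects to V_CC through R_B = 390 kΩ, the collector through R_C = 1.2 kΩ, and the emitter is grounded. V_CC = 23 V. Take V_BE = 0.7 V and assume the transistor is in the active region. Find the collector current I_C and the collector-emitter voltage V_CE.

I_C ≈ 8.6 mA, V_CE ≈ 13 V

Base loop: V_CC = I_B·R_B + V_BE, so I_B = (23 − 0.7)/390 kΩ = 0.0572 mA.
In the active region I_C = β·I_B = 150 × 0.0572 = 8.58 mA.
Collector loop: V_CE = V_CC − I_C·R_C = 23 − 8.58×1.2 = 12.7 V.
Since V_CE = 12.7 V > V_CE(sat) ≈ 0.2 V, the transistor is in the active region as assumed.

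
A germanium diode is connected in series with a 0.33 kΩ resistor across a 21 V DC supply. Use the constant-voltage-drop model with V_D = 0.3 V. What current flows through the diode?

KVL around the loop: 21 = V_D + I·R = 0.3 + I × 0.33 kΩ.
So I = (21 − 0.3) / 0.33 kΩ = 20.7 / 0.33 = 62.7 mA.

I ≈ 63 mA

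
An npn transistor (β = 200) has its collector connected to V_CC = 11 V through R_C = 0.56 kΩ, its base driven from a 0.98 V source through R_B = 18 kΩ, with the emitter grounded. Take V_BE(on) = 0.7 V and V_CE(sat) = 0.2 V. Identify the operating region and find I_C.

Assume active. Base-emitter loop: I_B = (V_BB − V_BE)/R_B = (0.98 − 0.7)/18 = 0.0156 mA.
I_C = β·I_B = 200×0.0156 = 3.11 mA.
V_CE = V_CC − I_C·R_C = 11 − 3.11×0.56 = 9.26 V > V_CE(sat), so the active-region assumption holds.

active; I_C ≈ 3.1 mA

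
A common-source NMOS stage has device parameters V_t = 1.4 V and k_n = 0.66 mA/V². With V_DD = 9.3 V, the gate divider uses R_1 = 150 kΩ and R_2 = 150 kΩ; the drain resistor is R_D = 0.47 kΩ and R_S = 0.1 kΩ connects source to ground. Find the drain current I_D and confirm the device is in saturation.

V_G = V_DD·R_2/(R_1+R_2) = 9.3×150/300 = 4.65 V.
Assume saturation: I_D = (k_n/2)(V_GS − V_t)² with V_GS = V_G − I_D·R_S = 4.65 − 0.1·I_D.
Substituting gives 0.0033·I_D² − 1.21·I_D + 3.49 = 0, with roots I_D = 2.89 or 365 mA.
The root I_D = 365 mA gives V_GS = -31.9 V ≤ V_t, so take I_D = 2.89 mA.
Then V_GS = 4.36 V and V_DS = V_DD − I_D(R_D+R_S) = 9.3 − 2.89×0.57 = 7.65 V.
Saturation requires V_DS ≥ V_GS − V_t = 2.96 V; 7.65 ≥ 2.96 ✓.

I_D ≈ 2.9 mA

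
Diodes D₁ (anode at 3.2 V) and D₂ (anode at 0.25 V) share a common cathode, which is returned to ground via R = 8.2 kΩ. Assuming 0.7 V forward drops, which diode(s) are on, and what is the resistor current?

Assume both conduct. Then node N would need to be at both 3.2−0.7 = 2.5 V and 0.25−0.7 = -0.45 V, which is impossible.
Assume only D₁ conducts: V_N = 3.2 − 0.7 = 2.5 V, so I_R = 2.5/8.2 = 0.305 mA.
Check D₂: its anode-to-cathode voltage is 0.25 − 2.5 = -2.25 V < 0.7 V, so it is off. The assumption is consistent.

Only D₁ conducts; I_R ≈ 0.3 mA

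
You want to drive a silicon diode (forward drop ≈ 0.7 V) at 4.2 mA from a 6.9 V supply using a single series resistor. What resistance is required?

The resistor drops V_S − V_D = 6.9 − 0.7 = 6.2 V at 4.2 mA.
R = 6.2 V / 4.2 mA = 1.48 kΩ.

R ≈ 1.5 kΩ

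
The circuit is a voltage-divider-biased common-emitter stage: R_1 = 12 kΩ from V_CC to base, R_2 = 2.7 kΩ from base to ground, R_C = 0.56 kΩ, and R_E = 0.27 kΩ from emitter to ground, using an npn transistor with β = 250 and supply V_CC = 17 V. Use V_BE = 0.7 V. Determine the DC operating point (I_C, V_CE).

I_C ≈ 8.7 mA, V_CE ≈ 9.8 V

Thevenize the base divider: V_Th = V_CC·R_2/(R_1+R_2) = 17×2.7/14.7 = 3.12 V, R_Th = R_1‖R_2 = 2.2 kΩ.
Base-emitter loop: V_Th = I_B·R_Th + V_BE + (β+1)I_B·R_E, so I_B = (3.12 − 0.7) / (2.2 + 251×0.27) = 0.0346 mA.
I_C = β·I_B = 250×0.0346 = 8.65 mA, and I_E = (β+1)I_B = 8.69 mA.
V_CE = V_CC − I_C·R_C − I_E·R_E = 17 − 8.65×0.56 − 8.69×0.27 = 9.81 V.
V_CE = 9.81 V > 0.2 V confirms active-region operation.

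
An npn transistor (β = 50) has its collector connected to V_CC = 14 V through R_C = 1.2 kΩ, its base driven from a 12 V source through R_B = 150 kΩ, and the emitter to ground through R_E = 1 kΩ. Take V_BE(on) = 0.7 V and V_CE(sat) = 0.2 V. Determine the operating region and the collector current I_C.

Assume active. Base-emitter loop: I_B = (V_BB − V_BE)/(R_B + (β+1)R_E) = (12 − 0.7)/(150 + 51×1) = 0.0562 mA.
I_C = β·I_B = 50×0.0562 = 2.81 mA.
V_CE = V_CC − I_C·R_C − I_E·R_E = 14 − 2.81×1.2 − 2.87×1 = 7.76 V > V_CE(sat), so the active-region assumption holds.

active; I_C ≈ 2.8 mA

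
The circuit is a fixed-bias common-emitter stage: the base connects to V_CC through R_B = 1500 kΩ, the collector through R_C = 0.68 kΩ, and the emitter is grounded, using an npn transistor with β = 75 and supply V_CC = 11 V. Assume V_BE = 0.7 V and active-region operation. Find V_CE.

Base loop: V_CC = I_B·R_B + V_BE, so I_B = (11 − 0.7)/1500 kΩ = 0.00687 mA.
In the active region I_C = β·I_B = 75 × 0.00687 = 0.515 mA.
Collector loop: V_CE = V_CC − I_C·R_C = 11 − 0.515×0.68 = 10.6 V.
Since V_CE = 10.6 V > V_CE(sat) ≈ 0.2 V, the transistor is in the active region as assumed.

V_CE ≈ 11 V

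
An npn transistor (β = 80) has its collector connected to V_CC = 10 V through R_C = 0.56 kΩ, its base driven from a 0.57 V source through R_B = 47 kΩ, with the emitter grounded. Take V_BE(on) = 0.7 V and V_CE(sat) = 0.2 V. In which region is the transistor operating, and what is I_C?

V_BB = 0.57 V ≤ V_BE(on) = 0.7 V, so the base-emitter junction is not forward biased.
The transistor is in cutoff: I_B = I_C = 0.

cutoff; I_C ≈ 0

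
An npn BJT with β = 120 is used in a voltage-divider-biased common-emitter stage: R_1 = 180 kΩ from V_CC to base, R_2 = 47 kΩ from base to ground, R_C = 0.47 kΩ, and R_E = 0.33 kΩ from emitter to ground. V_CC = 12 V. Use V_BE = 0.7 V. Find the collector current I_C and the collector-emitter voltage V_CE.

I_C ≈ 2.8 mA, V_CE ≈ 9.8 V

Thevenize the base divider: V_Th = V_CC·R_2/(R_1+R_2) = 12×47/227 = 2.48 V, R_Th = R_1‖R_2 = 37.3 kΩ.
Base-emitter loop: V_Th = I_B·R_Th + V_BE + (β+1)I_B·R_E, so I_B = (2.48 − 0.7) / (37.3 + 121×0.33) = 0.0231 mA.
I_C = β·I_B = 120×0.0231 = 2.77 mA, and I_E = (β+1)I_B = 2.8 mA.
V_CE = V_CC − I_C·R_C − I_E·R_E = 12 − 2.77×0.47 − 2.8×0.33 = 9.77 V.
V_CE = 9.77 V > 0.2 V confirms active-region operation.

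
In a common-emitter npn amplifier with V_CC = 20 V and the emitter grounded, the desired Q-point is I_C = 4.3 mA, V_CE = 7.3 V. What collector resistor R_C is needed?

R_C ≈ 3 kΩ

Collector loop: V_CC = I_C·R_C + V_CE.
R_C = (V_CC − V_CE)/I_C = (20 − 7.3)/4.3 = 2.95 kΩ.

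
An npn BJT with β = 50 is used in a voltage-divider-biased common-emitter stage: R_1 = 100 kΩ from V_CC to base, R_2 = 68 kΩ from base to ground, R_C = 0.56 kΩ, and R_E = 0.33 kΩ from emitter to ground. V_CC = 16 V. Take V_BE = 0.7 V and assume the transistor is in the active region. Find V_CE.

V_CE ≈ 11 V

Thevenize the base divider: V_Th = V_CC·R_2/(R_1+R_2) = 16×68/168 = 6.48 V, R_Th = R_1‖R_2 = 40.5 kΩ.
Base-emitter loop: V_Th = I_B·R_Th + V_BE + (β+1)I_B·R_E, so I_B = (6.48 − 0.7) / (40.5 + 51×0.33) = 0.101 mA.
I_C = β·I_B = 50×0.101 = 5.04 mA, and I_E = (β+1)I_B = 5.14 mA.
V_CE = V_CC − I_C·R_C − I_E·R_E = 16 − 5.04×0.56 − 5.14×0.33 = 11.5 V.
V_CE = 11.5 V > 0.2 V confirms active-region operation.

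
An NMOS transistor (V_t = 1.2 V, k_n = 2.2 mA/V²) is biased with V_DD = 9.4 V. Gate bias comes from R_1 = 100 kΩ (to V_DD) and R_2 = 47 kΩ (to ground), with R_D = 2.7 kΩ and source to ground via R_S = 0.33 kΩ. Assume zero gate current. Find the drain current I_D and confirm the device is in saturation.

I_D ≈ 1.7 mA

V_G = V_DD·R_2/(R_1+R_2) = 9.4×47/147 = 3.01 V.
Assume saturation: I_D = (k_n/2)(V_GS − V_t)² with V_GS = V_G − I_D·R_S = 3.01 − 0.33·I_D.
Substituting gives 0.12·I_D² − 2.31·I_D + 3.59 = 0, with roots I_D = 1.7 or 17.6 mA.
The root I_D = 17.6 mA gives V_GS = -2.8 V ≤ V_t, so take I_D = 1.7 mA.
Then V_GS = 2.44 V and V_DS = V_DD − I_D(R_D+R_S) = 9.4 − 1.7×3.03 = 4.24 V.
Saturation requires V_DS ≥ V_GS − V_t = 1.24 V; 4.24 ≥ 1.24 ✓.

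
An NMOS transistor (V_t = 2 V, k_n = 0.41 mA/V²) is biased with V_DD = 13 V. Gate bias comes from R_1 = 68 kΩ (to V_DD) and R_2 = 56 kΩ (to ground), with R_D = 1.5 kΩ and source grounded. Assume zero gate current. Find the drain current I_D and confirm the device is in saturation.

I_D ≈ 3.1 mA

V_G = V_DD·R_2/(R_1+R_2) = 13×56/124 = 5.87 V. With the source grounded, V_GS = V_G = 5.87 V.
Assume saturation: I_D = (k_n/2)(V_GS − V_t)² = (0.41/2)×(5.87 − 2)² = 0.205×3.87² = 3.07 mA.
V_DS = V_DD − I_D·R_D = 13 − 3.07×1.5 = 8.39 V.
Saturation requires V_DS ≥ V_GS − V_t = 3.87 V; 8.39 ≥ 3.87 ✓.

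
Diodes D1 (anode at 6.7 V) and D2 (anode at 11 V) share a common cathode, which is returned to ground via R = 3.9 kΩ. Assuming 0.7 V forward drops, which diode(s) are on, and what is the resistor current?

Assume both conduct. Then node N would need to be at both 6.7−0.7 = 6 V and 11−0.7 = 10.3 V, which is impossible.
Assume only D2 conducts: V_N = 11 − 0.7 = 10.3 V, so I_R = 10.3/3.9 = 2.64 mA.
Check D1: its anode-to-cathode voltage is 6.7 − 10.3 = -3.6 V < 0.7 V, so it is off. The assumption is consistent.

Only D2 conducts; I_R ≈ 2.6 mA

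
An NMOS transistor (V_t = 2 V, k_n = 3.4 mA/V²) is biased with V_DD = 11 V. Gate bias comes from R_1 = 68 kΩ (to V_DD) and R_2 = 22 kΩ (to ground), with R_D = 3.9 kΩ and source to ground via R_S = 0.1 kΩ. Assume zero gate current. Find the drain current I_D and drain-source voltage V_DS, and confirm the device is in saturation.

I_D ≈ 0.66 mA, V_DS ≈ 8.4 V

V_G = V_DD·R_2/(R_1+R_2) = 11×22/90 = 2.69 V.
Assume saturation: I_D = (k_n/2)(V_GS − V_t)² with V_GS = V_G − I_D·R_S = 2.69 − 0.1·I_D.
Substituting gives 0.017·I_D² − 1.23·I_D + 0.807 = 0, with roots I_D = 0.66 or 71.9 mA.
The root I_D = 71.9 mA gives V_GS = -4.51 V ≤ V_t, so take I_D = 0.66 mA.
Then V_GS = 2.62 V and V_DS = V_DD − I_D(R_D+R_S) = 11 − 0.66×4 = 8.36 V.
Saturation requires V_DS ≥ V_GS − V_t = 0.623 V; 8.36 ≥ 0.623 ✓.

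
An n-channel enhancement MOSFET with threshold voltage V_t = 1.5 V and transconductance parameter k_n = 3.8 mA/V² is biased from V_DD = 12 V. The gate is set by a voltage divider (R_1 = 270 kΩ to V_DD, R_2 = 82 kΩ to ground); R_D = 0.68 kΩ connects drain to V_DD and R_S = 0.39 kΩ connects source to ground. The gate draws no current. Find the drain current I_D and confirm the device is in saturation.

I_D ≈ 1.2 mA

V_G = V_DD·R_2/(R_1+R_2) = 12×82/352 = 2.8 V.
Assume saturation: I_D = (k_n/2)(V_GS − V_t)² with V_GS = V_G − I_D·R_S = 2.8 − 0.39·I_D.
Substituting gives 0.289·I_D² − 2.92·I_D + 3.19 = 0, with roots I_D = 1.25 or 8.86 mA.
The root I_D = 8.86 mA gives V_GS = -0.659 V ≤ V_t, so take I_D = 1.25 mA.
Then V_GS = 2.31 V and V_DS = V_DD − I_D(R_D+R_S) = 12 − 1.25×1.07 = 10.7 V.
Saturation requires V_DS ≥ V_GS − V_t = 0.81 V; 10.7 ≥ 0.81 ✓.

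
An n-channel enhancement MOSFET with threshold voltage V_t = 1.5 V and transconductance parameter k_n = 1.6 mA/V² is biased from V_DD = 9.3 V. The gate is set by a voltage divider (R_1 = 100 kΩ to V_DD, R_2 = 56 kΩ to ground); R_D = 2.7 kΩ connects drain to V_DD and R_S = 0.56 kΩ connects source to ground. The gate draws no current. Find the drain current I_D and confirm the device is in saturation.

I_D ≈ 1.1 mA

V_G = V_DD·R_2/(R_1+R_2) = 9.3×56/156 = 3.34 V.
Assume saturation: I_D = (k_n/2)(V_GS − V_t)² with V_GS = V_G − I_D·R_S = 3.34 − 0.56·I_D.
Substituting gives 0.251·I_D² − 2.65·I_D + 2.7 = 0, with roots I_D = 1.15 or 9.41 mA.
The root I_D = 9.41 mA gives V_GS = -1.93 V ≤ V_t, so take I_D = 1.15 mA.
Then V_GS = 2.7 V and V_DS = V_DD − I_D(R_D+R_S) = 9.3 − 1.15×3.26 = 5.56 V.
Saturation requires V_DS ≥ V_GS − V_t = 1.2 V; 5.56 ≥ 1.2 ✓.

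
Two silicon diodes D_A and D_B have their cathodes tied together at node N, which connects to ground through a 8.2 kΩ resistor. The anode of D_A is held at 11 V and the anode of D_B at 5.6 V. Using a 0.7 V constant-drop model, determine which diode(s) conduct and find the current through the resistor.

Assume both conduct. Then node N would need to be at both 11−0.7 = 10.3 V and 5.6−0.7 = 4.9 V, which is impossible.
Assume only D_A conducts: V_N = 11 − 0.7 = 10.3 V, so I_R = 10.3/8.2 = 1.26 mA.
Check D_B: its anode-to-cathode voltage is 5.6 − 10.3 = -4.7 V < 0.7 V, so it is off. The assumption is consistent.

Only D_A conducts; I_R ≈ 1.3 mA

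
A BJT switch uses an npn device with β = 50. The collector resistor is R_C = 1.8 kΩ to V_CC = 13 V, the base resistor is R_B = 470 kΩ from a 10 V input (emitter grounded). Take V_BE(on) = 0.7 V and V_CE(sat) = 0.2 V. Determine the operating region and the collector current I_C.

Assume active. Base-emitter loop: I_B = (V_BB − V_BE)/R_B = (10 − 0.7)/470 = 0.0198 mA.
I_C = β·I_B = 50×0.0198 = 0.989 mA.
V_CE = V_CC − I_C·R_C = 13 − 0.989×1.8 = 11.2 V > V_CE(sat), so the active-region assumption holds.

active; I_C ≈ 0.99 mA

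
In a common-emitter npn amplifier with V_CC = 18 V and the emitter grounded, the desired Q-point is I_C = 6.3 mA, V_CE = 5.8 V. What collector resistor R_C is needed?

Collector loop: V_CC = I_C·R_C + V_CE.
R_C = (V_CC − V_CE)/I_C = (18 − 5.8)/6.3 = 1.94 kΩ.

R_C ≈ 1.9 kΩ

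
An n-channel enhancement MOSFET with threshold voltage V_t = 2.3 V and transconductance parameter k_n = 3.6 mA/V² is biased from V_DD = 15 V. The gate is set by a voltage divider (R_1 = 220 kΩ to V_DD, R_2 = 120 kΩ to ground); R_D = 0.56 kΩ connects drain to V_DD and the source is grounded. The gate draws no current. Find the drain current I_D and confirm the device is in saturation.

I_D ≈ 16 mA

V_G = V_DD·R_2/(R_1+R_2) = 15×120/340 = 5.29 V. With the source grounded, V_GS = V_G = 5.29 V.
Assume saturation: I_D = (k_n/2)(V_GS − V_t)² = (3.6/2)×(5.29 − 2.3)² = 1.8×2.99² = 16.1 mA.
V_DS = V_DD − I_D·R_D = 15 − 16.1×0.56 = 5.96 V.
Saturation requires V_DS ≥ V_GS − V_t = 2.99 V; 5.96 ≥ 2.99 ✓.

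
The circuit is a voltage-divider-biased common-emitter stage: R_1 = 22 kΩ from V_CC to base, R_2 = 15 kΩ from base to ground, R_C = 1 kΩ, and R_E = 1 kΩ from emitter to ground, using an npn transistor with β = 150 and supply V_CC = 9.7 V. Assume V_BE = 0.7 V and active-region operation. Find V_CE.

V_CE ≈ 3.6 V

Thevenize the base divider: V_Th = V_CC·R_2/(R_1+R_2) = 9.7×15/37 = 3.93 V, R_Th = R_1‖R_2 = 8.92 kΩ.
Base-emitter loop: V_Th = I_B·R_Th + V_BE + (β+1)I_B·R_E, so I_B = (3.93 − 0.7) / (8.92 + 151×1) = 0.0202 mA.
I_C = β·I_B = 150×0.0202 = 3.03 mA, and I_E = (β+1)I_B = 3.05 mA.
V_CE = V_CC − I_C·R_C − I_E·R_E = 9.7 − 3.03×1 − 3.05×1 = 3.62 V.
V_CE = 3.62 V > 0.2 V confirms active-region operation.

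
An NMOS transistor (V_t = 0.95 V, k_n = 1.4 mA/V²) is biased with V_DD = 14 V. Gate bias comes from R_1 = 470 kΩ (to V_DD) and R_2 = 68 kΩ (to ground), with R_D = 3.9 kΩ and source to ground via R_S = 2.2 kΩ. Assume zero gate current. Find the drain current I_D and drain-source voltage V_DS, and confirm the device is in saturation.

I_D ≈ 0.16 mA, V_DS ≈ 13 V

V_G = V_DD·R_2/(R_1+R_2) = 14×68/538 = 1.77 V.
Assume saturation: I_D = (k_n/2)(V_GS − V_t)² with V_GS = V_G − I_D·R_S = 1.77 − 2.2·I_D.
Substituting gives 3.39·I_D² − 3.52·I_D + 0.47 = 0, with roots I_D = 0.157 or 0.883 mA.
The root I_D = 0.883 mA gives V_GS = -0.173 V ≤ V_t, so take I_D = 0.157 mA.
Then V_GS = 1.42 V and V_DS = V_DD − I_D(R_D+R_S) = 14 − 0.157×6.1 = 13 V.
Saturation requires V_DS ≥ V_GS − V_t = 0.474 V; 13 ≥ 0.474 ✓.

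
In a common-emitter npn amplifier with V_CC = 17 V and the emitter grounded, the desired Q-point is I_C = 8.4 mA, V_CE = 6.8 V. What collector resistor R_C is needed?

Collector loop: V_CC = I_C·R_C + V_CE.
R_C = (V_CC − V_CE)/I_C = (17 − 6.8)/8.4 = 1.21 kΩ.

R_C ≈ 1.2 kΩ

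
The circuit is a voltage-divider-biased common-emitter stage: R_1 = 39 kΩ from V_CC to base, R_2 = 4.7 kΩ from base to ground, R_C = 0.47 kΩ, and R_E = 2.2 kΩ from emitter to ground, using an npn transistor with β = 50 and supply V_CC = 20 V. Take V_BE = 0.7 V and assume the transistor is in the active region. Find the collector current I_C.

I_C ≈ 0.62 mA

Thevenize the base divider: V_Th = V_CC·R_2/(R_1+R_2) = 20×4.7/43.7 = 2.15 V, R_Th = R_1‖R_2 = 4.19 kΩ.
Base-emitter loop: V_Th = I_B·R_Th + V_BE + (β+1)I_B·R_E, so I_B = (2.15 − 0.7) / (4.19 + 51×2.2) = 0.0125 mA.
I_C = β·I_B = 50×0.0125 = 0.623 mA, and I_E = (β+1)I_B = 0.636 mA.
V_CE = V_CC − I_C·R_C − I_E·R_E = 20 − 0.623×0.47 − 0.636×2.2 = 18.3 V.
V_CE = 18.3 V > 0.2 V confirms active-region operation.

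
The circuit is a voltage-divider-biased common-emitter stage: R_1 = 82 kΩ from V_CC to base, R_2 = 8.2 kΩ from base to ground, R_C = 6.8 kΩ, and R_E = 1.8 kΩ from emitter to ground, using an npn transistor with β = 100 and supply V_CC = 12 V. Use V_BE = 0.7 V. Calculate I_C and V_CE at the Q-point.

Thevenize the base divider: V_Th = V_CC·R_2/(R_1+R_2) = 12×8.2/90.2 = 1.09 V, R_Th = R_1‖R_2 = 7.45 kΩ.
Base-emitter loop: V_Th = I_B·R_Th + V_BE + (β+1)I_B·R_E, so I_B = (1.09 − 0.7) / (7.45 + 101×1.8) = 0.00207 mA.
I_C = β·I_B = 100×0.00207 = 0.207 mA, and I_E = (β+1)I_B = 0.209 mA.
V_CE = V_CC − I_C·R_C − I_E·R_E = 12 − 0.207×6.8 − 0.209×1.8 = 10.2 V.
V_CE = 10.2 V > 0.2 V confirms active-region operation.

I_C ≈ 0.21 mA, V_CE ≈ 10 V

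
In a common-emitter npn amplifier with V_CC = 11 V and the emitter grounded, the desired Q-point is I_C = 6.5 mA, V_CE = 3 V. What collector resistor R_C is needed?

R_C ≈ 1.2 kΩ

Collector loop: V_CC = I_C·R_C + V_CE.
R_C = (V_CC − V_CE)/I_C = (11 − 3)/6.5 = 1.23 kΩ.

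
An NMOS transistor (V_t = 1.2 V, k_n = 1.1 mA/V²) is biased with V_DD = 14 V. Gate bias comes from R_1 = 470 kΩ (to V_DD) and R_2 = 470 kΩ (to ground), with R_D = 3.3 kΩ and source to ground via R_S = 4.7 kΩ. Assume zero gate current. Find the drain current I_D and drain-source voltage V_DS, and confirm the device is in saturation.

I_D ≈ 0.95 mA, V_DS ≈ 6.4 V

V_G = V_DD·R_2/(R_1+R_2) = 14×470/940 = 7 V.
Assume saturation: I_D = (k_n/2)(V_GS − V_t)² with V_GS = V_G − I_D·R_S = 7 − 4.7·I_D.
Substituting gives 12.1·I_D² − 31·I_D + 18.5 = 0, with roots I_D = 0.954 or 1.6 mA.
The root I_D = 1.6 mA gives V_GS = -0.504 V ≤ V_t, so take I_D = 0.954 mA.
Then V_GS = 2.52 V and V_DS = V_DD − I_D(R_D+R_S) = 14 − 0.954×8 = 6.37 V.
Saturation requires V_DS ≥ V_GS − V_t = 1.32 V; 6.37 ≥ 1.32 ✓.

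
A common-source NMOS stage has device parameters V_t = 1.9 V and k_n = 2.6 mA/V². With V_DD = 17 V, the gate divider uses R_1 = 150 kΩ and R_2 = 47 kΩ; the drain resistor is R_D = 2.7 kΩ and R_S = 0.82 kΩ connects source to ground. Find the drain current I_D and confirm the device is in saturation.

V_G = V_DD·R_2/(R_1+R_2) = 17×47/197 = 4.06 V.
Assume saturation: I_D = (k_n/2)(V_GS − V_t)² with V_GS = V_G − I_D·R_S = 4.06 − 0.82·I_D.
Substituting gives 0.874·I_D² − 5.6·I_D + 6.04 = 0, with roots I_D = 1.37 or 5.03 mA.
The root I_D = 5.03 mA gives V_GS = -0.0665 V ≤ V_t, so take I_D = 1.37 mA.
Then V_GS = 2.93 V and V_DS = V_DD − I_D(R_D+R_S) = 17 − 1.37×3.52 = 12.2 V.
Saturation requires V_DS ≥ V_GS − V_t = 1.03 V; 12.2 ≥ 1.03 ✓.

I_D ≈ 1.4 mA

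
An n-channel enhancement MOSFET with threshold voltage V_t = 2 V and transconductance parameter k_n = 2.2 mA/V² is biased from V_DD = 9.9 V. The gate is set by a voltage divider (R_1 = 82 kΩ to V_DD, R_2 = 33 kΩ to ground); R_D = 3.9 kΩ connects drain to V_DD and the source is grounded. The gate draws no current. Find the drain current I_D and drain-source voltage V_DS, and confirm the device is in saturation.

I_D ≈ 0.78 mA, V_DS ≈ 6.9 V

V_G = V_DD·R_2/(R_1+R_2) = 9.9×33/115 = 2.84 V. With the source grounded, V_GS = V_G = 2.84 V.
Assume saturation: I_D = (k_n/2)(V_GS − V_t)² = (2.2/2)×(2.84 − 2)² = 1.1×0.841² = 0.778 mA.
V_DS = V_DD − I_D·R_D = 9.9 − 0.778×3.9 = 6.87 V.
Saturation requires V_DS ≥ V_GS − V_t = 0.841 V; 6.87 ≥ 0.841 ✓.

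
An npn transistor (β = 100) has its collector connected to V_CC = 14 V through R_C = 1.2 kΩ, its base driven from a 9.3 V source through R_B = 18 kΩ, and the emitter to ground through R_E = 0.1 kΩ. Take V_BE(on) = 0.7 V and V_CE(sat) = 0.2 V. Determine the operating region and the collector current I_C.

Assume active: I_B = (9.3 − 0.7)/(18 + 101×0.1) = 0.306 mA, I_C = β·I_B = 30.6 mA.
Then V_CE = 14 − 30.6×1.2 − 30.9×0.1 = -25.8 V < 0.2 V — the active assumption fails.
Re-solve with V_CE = 0.2 V. KCL at the emitter: V_E/R_E = (V_BB−0.7−V_E)/R_B + (V_CC−0.2−V_E)/R_C, giving V_E = 1.1 V.
I_C = (V_CC − 0.2 − V_E)/R_C = (13.8 − 1.1)/1.2 = 10.6 mA.
Check: I_B = (8.6 − 1.1)/18 = 0.417 mA, and β·I_B = 41.7 mA > I_C, confirming saturation.

saturation; I_C ≈ 11 mA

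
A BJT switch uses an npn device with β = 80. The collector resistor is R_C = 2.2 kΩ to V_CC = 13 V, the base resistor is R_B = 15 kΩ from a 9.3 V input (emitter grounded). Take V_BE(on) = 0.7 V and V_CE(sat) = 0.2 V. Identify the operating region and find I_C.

Assume active: I_B = (9.3 − 0.7)/15 = 0.573 mA, giving I_C = β·I_B = 45.9 mA.
But then V_CE = 13 − 45.9×2.2 = -87.9 V < V_CE(sat) = 0.2 V — impossible in the active region.
So the transistor is saturated. With V_CE = 0.2 V, I_C = (V_CC − 0.2)/R_C = 12.8/2.2 = 5.82 mA.
Check: β·I_B = 45.9 mA > I_C = 5.82 mA, confirming saturation.

saturation; I_C ≈ 5.8 mA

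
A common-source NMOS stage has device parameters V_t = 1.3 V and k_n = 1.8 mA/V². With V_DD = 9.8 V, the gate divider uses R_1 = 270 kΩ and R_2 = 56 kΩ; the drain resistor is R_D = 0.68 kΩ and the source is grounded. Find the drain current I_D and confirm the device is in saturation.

I_D ≈ 0.13 mA

V_G = V_DD·R_2/(R_1+R_2) = 9.8×56/326 = 1.68 V. With the source grounded, V_GS = V_G = 1.68 V.
Assume saturation: I_D = (k_n/2)(V_GS − V_t)² = (1.8/2)×(1.68 − 1.3)² = 0.9×0.383² = 0.132 mA.
V_DS = V_DD − I_D·R_D = 9.8 − 0.132×0.68 = 9.71 V.
Saturation requires V_DS ≥ V_GS − V_t = 0.383 V; 9.71 ≥ 0.383 ✓.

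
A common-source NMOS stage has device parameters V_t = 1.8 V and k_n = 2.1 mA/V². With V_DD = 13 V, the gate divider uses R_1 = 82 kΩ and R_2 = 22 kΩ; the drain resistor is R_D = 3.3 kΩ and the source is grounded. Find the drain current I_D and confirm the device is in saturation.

V_G = V_DD·R_2/(R_1+R_2) = 13×22/104 = 2.75 V. With the source grounded, V_GS = V_G = 2.75 V.
Assume saturation: I_D = (k_n/2)(V_GS − V_t)² = (2.1/2)×(2.75 − 1.8)² = 1.05×0.95² = 0.948 mA.
V_DS = V_DD − I_D·R_D = 13 − 0.948×3.3 = 9.87 V.
Saturation requires V_DS ≥ V_GS − V_t = 0.95 V; 9.87 ≥ 0.95 ✓.

I_D ≈ 0.95 mA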